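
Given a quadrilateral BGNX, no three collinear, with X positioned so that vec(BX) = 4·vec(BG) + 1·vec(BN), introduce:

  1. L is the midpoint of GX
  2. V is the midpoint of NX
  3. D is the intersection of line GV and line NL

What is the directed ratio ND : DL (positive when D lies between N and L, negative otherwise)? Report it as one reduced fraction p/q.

ND:DL = 2

Set B = (0, 0), G = (1, 0), N = (0, 1), X = (4, 1); any affine frame gives the same invariant.
1. L is the midpoint of GX ⇒ L = (5/2, 1/2)
2. V is the midpoint of NX ⇒ V = (2, 1)
3. D is the intersection of line GV and line NL ⇒ D = (5/3, 2/3)
D = N + t·(L−N) with t = 2/3, so ND:DL = t:(1−t) = 2/3:1/3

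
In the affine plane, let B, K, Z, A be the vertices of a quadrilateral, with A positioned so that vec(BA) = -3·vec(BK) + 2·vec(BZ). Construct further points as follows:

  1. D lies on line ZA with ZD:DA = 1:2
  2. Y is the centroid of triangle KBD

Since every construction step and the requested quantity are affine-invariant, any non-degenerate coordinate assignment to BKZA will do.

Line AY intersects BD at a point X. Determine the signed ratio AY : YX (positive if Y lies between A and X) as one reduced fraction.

AY:YX = -11/2

Choose coordinates B = (0, 0), K = (1, 0), Z = (0, 1), A = (-3, 2).
1. D lies on line ZA with ZD:DA = 1:2 ⇒ D = (-1, 4/3)
2. Y is the centroid of triangle KBD ⇒ Y = (0, 4/9)
line AY meets BD at X = (-6/11, 8/11)
Y = A + t·(X−A) with t = 11/9, so AY:YX = 11/9:-2/9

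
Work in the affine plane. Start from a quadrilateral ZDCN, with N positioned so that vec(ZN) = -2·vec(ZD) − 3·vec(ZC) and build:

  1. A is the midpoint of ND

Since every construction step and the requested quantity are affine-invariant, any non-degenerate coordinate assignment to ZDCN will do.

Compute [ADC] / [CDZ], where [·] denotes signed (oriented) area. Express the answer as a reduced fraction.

[ADC]:[CDZ] = -3

Choose coordinates Z = (0, 0), D = (1, 0), C = (0, 1), N = (-2, -3).
1. A is the midpoint of ND ⇒ A = (-1/2, -3/2)
2·[ADC] = 3, 2·[CDZ] = -1
[ADC]:[CDZ] = 3:-1 = -3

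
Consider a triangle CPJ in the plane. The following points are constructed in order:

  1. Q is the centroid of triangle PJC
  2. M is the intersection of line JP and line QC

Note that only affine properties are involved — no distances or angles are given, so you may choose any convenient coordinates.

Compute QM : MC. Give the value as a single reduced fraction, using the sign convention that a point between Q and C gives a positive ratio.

Work in coordinates with C = (0, 0), P = (1, 0), J = (0, 1).
1. Q is the centroid of triangle PJC ⇒ Q = (1/3, 1/3)
2. M is the intersection of line JP and line QC ⇒ M = (1/2, 1/2)
M = Q + t·(C−Q) with t = -1/2, so QM:MC = t:(1−t) = -1/2:3/2

QM:MC = -1/3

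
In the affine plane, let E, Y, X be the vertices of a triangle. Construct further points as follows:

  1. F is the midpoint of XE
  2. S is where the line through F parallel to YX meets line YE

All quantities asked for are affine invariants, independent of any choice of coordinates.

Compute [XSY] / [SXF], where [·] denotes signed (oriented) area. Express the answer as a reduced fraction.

[XSY]:[SXF] = 2

Assign E = (0, 0), Y = (1, 0), X = (0, 1) — the answer is frame-independent, so this choice is without loss of generality.
1. F is the midpoint of XE ⇒ F = (0, 1/2)
2. S is where the line through F parallel to YX meets line YE ⇒ S = (1/2, 0)
2·[XSY] = 1/2, 2·[SXF] = 1/4
[XSY]:[SXF] = 1/2:1/4 = 2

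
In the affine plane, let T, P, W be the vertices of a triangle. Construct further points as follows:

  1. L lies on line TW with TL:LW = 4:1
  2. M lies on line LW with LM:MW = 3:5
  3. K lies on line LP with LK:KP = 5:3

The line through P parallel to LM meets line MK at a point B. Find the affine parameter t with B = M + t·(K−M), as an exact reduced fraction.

t = 8/5

Assign T = (0, 0), P = (1, 0), W = (0, 1) — the answer is frame-independent, so this choice is without loss of generality.
1. L lies on line TW with TL:LW = 4:1 ⇒ L = (0, 4/5)
2. M lies on line LW with LM:MW = 3:5 ⇒ M = (0, 7/8)
3. K lies on line LP with LK:KP = 5:3 ⇒ K = (5/8, 3/10)
through P parallel to LM: direction (0, 3/40); meets MK at B = (1, -9/200)
B = M + t·(K−M) with t = 8/5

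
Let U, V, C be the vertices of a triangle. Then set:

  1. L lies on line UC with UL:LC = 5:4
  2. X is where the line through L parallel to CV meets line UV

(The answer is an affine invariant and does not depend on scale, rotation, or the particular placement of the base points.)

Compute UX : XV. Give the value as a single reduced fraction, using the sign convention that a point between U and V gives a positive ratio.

Work in coordinates with U = (0, 0), V = (1, 0), C = (0, 1).
1. L lies on line UC with UL:LC = 5:4 ⇒ L = (0, 5/9)
2. X is where the line through L parallel to CV meets line UV ⇒ X = (5/9, 0)
X = U + t·(V−U) with t = 5/9, so UX:XV = t:(1−t) = 5/9:4/9

UX:XV = 5/4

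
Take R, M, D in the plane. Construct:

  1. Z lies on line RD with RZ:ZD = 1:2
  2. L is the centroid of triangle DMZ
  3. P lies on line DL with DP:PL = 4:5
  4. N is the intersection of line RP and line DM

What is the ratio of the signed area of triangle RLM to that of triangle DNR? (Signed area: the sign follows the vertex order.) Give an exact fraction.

[RLM]:[DNR] = 73/27

Choose coordinates R = (0, 0), M = (1, 0), D = (0, 1).
1. Z lies on line RD with RZ:ZD = 1:2 ⇒ Z = (0, 1/3)
2. L is the centroid of triangle DMZ ⇒ L = (1/3, 4/9)
3. P lies on line DL with DP:PL = 4:5 ⇒ P = (4/27, 61/81)
4. N is the intersection of line RP and line DM ⇒ N = (12/73, 61/73)
2·[RLM] = -4/9, 2·[DNR] = -12/73
[RLM]:[DNR] = -4/9:-12/73 = 73/27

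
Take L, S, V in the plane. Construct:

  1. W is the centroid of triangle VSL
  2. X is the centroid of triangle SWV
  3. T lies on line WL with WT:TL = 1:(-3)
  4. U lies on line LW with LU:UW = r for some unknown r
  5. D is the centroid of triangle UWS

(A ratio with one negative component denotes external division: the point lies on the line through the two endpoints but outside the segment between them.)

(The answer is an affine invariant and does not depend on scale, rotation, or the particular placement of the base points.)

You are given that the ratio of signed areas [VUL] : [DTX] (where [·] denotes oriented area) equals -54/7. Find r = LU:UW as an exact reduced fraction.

Assign L = (0, 0), S = (1, 0), V = (0, 1) — the answer is frame-independent, so this choice is without loss of generality.
1. W is the centroid of triangle VSL ⇒ W = (1/3, 1/3)
2. X is the centroid of triangle SWV ⇒ X = (4/9, 4/9)
3. T lies on line WL with WT:TL = 1:(-3) ⇒ T = (1/2, 1/2)
4. With LU:UW = r, write λ = r/(r+1) so U = L + λ·(W−L); U is affine-linear in λ
5. D is the centroid of triangle UWS ⇒ D is an affine combination of earlier points and hence also affine-linear in λ
Every point depending on U is an affine combination of U and λ-independent points, so each such coordinate is linear in λ; the λ² term in each signed area is a multiple of (W−L)×(W−L) = 0, so 2·[VUL] and 2·[DTX] are each linear in λ. Evaluating at λ=0 and λ=1:
  2·[VUL] = -1/3·λ,   2·[DTX] = 1/54
So [VUL]:[DTX] = (-1/3·λ) / (1/54). Setting this equal to -54/7:
  -1/3·λ = -54/7·(1/54)  ⇒  λ = 3/7
Then r = λ/(1−λ) = (3/7)/(4/7) = 3/4. Check: with r = 3/4, U = (1/7, 1/7) and [VUL]:[DTX] = -54/7 as required.

r = 3/4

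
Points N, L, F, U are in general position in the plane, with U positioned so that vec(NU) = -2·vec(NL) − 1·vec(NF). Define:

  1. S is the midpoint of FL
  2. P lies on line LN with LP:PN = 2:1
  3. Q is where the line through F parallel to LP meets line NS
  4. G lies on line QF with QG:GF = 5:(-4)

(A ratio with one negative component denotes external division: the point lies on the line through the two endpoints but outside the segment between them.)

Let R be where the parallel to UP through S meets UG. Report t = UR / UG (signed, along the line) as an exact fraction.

Choose coordinates N = (0, 0), L = (1, 0), F = (0, 1), U = (-2, -1).
1. S is the midpoint of FL ⇒ S = (1/2, 1/2)
2. P lies on line LN with LP:PN = 2:1 ⇒ P = (1/3, 0)
3. Q is where the line through F parallel to LP meets line NS ⇒ Q = (1, 1)
4. G lies on line QF with QG:GF = 5:(-4) ⇒ G = (-4, 1)
through S parallel to UP: direction (7/3, 1); meets UG at R = (-23/10, -7/10)
R = U + t·(G−U) with t = 3/20

t = 3/20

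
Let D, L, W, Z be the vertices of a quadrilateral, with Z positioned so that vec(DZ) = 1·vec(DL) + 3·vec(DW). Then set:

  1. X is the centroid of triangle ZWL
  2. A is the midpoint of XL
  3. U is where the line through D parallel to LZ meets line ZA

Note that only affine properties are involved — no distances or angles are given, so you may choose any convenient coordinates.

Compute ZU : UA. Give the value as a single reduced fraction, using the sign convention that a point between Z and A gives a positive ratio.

Choose coordinates D = (0, 0), L = (1, 0), W = (0, 1), Z = (1, 3).
1. X is the centroid of triangle ZWL ⇒ X = (2/3, 4/3)
2. A is the midpoint of XL ⇒ A = (5/6, 2/3)
3. U is where the line through D parallel to LZ meets line ZA ⇒ U = (0, -11)
U = Z + t·(A−Z) with t = 6, so ZU:UA = t:(1−t) = 6:-5

ZU:UA = -6/5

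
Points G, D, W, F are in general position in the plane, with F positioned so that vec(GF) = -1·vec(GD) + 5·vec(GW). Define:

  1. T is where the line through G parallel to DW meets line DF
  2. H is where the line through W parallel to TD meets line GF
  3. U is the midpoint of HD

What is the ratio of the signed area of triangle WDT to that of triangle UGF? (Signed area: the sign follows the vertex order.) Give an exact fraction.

[WDT]:[UGF] = 2/5

Set G = (0, 0), D = (1, 0), W = (0, 1), F = (-1, 5); any affine frame gives the same invariant.
1. T is where the line through G parallel to DW meets line DF ⇒ T = (5/3, -5/3)
2. H is where the line through W parallel to TD meets line GF ⇒ H = (-2/5, 2)
3. U is the midpoint of HD ⇒ U = (3/10, 1)
2·[WDT] = -1, 2·[UGF] = -5/2
[WDT]:[UGF] = -1:-5/2 = 2/5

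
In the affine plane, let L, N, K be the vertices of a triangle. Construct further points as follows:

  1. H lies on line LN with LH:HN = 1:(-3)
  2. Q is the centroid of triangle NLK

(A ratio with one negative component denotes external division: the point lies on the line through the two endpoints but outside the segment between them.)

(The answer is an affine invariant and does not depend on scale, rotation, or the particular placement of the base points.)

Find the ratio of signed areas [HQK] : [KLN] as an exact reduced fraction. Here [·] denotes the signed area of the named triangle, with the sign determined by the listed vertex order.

[HQK]:[KLN] = 2/3

Assign L = (0, 0), N = (1, 0), K = (0, 1) — the answer is frame-independent, so this choice is without loss of generality.
1. H lies on line LN with LH:HN = 1:(-3) ⇒ H = (-1/2, 0)
2. Q is the centroid of triangle NLK ⇒ Q = (1/3, 1/3)
2·[HQK] = 2/3, 2·[KLN] = 1
[HQK]:[KLN] = 2/3:1 = 2/3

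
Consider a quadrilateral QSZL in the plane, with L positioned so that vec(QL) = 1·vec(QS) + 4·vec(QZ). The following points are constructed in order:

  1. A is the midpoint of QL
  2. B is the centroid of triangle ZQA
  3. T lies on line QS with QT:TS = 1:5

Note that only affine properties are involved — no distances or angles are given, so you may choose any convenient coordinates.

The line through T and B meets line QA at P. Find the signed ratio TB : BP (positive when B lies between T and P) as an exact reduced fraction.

Set Q = (0, 0), S = (1, 0), Z = (0, 1), L = (1, 4); any affine frame gives the same invariant.
1. A is the midpoint of QL ⇒ A = (1/2, 2)
2. B is the centroid of triangle ZQA ⇒ B = (1/6, 1)
3. T lies on line QS with QT:TS = 1:5 ⇒ T = (1/6, 0)
line TB meets QA at P = (1/6, 2/3)
B = T + t·(P−T) with t = 3/2, so TB:BP = 3/2:-1/2

TB:BP = -3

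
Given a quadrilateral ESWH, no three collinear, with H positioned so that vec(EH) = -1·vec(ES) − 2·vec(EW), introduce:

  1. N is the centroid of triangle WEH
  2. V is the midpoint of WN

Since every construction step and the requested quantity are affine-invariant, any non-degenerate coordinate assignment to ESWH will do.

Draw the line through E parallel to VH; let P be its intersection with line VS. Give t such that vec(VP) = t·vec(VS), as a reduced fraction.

Assign E = (0, 0), S = (1, 0), W = (0, 1), H = (-1, -2) — the answer is frame-independent, so this choice is without loss of generality.
1. N is the centroid of triangle WEH ⇒ N = (-1/3, -1/3)
2. V is the midpoint of WN ⇒ V = (-1/6, 1/3)
through E parallel to VH: direction (-5/6, -7/3); meets VS at P = (5/54, 7/27)
P = V + t·(S−V) with t = 2/9

t = 2/9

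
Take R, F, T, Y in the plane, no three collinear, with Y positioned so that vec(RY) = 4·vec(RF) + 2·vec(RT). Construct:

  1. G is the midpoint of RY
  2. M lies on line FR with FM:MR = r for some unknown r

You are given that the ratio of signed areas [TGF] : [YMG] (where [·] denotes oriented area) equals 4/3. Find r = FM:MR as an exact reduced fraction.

Choose coordinates R = (0, 0), F = (1, 0), T = (0, 1), Y = (4, 2).
1. G is the midpoint of RY ⇒ G = (2, 1)
2. With FM:MR = r, write λ = r/(r+1) so M = F + λ·(R−F); M is affine-linear in λ
Every point depending on M is an affine combination of M and λ-independent points, so each such coordinate is linear in λ; the λ² term in each signed area is a multiple of (R−F)×(R−F) = 0, so 2·[TGF] and 2·[YMG] are each linear in λ. Evaluating at λ=0 and λ=1:
  2·[TGF] = -2,   2·[YMG] = λ − 1
So [TGF]:[YMG] = (-2) / (λ − 1). Setting this equal to 4/3:
  -2 = 4/3·(λ − 1)  ⇒  λ = -1/2
Then r = λ/(1−λ) = (-1/2)/(3/2) = -1/3. Check: with r = -1/3, M = (3/2, 0) and [TGF]:[YMG] = 4/3 as required.

r = -1/3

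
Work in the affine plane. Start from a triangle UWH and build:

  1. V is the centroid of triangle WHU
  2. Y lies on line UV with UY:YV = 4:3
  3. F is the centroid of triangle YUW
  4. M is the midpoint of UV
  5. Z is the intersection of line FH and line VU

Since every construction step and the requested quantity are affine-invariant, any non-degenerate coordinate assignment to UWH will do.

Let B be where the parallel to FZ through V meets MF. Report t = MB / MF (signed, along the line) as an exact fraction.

Choose coordinates U = (0, 0), W = (1, 0), H = (0, 1).
1. V is the centroid of triangle WHU ⇒ V = (1/3, 1/3)
2. Y lies on line UV with UY:YV = 4:3 ⇒ Y = (4/21, 4/21)
3. F is the centroid of triangle YUW ⇒ F = (25/63, 4/63)
4. M is the midpoint of UV ⇒ M = (1/6, 1/6)
5. Z is the intersection of line FH and line VU ⇒ Z = (25/84, 25/84)
through V parallel to FZ: direction (-25/252, 59/252); meets MF at B = (91/198, 7/198)
B = M + t·(F−M) with t = 14/11

t = 14/11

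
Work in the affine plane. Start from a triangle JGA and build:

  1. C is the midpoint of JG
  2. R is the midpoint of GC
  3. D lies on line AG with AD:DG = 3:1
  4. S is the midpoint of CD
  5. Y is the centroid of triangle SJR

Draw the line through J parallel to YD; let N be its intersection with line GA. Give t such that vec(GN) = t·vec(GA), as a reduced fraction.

t = 5/12

Assign J = (0, 0), G = (1, 0), A = (0, 1) — the answer is frame-independent, so this choice is without loss of generality.
1. C is the midpoint of JG ⇒ C = (1/2, 0)
2. R is the midpoint of GC ⇒ R = (3/4, 0)
3. D lies on line AG with AD:DG = 3:1 ⇒ D = (3/4, 1/4)
4. S is the midpoint of CD ⇒ S = (5/8, 1/8)
5. Y is the centroid of triangle SJR ⇒ Y = (11/24, 1/24)
through J parallel to YD: direction (7/24, 5/24); meets GA at N = (7/12, 5/12)
N = G + t·(A−G) with t = 5/12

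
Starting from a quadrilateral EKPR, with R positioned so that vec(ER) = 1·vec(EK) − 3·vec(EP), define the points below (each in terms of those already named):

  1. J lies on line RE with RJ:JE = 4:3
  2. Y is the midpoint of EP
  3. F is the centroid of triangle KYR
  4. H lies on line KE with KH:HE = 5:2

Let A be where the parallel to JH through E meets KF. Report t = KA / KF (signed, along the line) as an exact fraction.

Work in coordinates with E = (0, 0), K = (1, 0), P = (0, 1), R = (1, -3).
1. J lies on line RE with RJ:JE = 4:3 ⇒ J = (3/7, -9/7)
2. Y is the midpoint of EP ⇒ Y = (0, 1/2)
3. F is the centroid of triangle KYR ⇒ F = (2/3, -5/6)
4. H lies on line KE with KH:HE = 5:2 ⇒ H = (2/7, 0)
through E parallel to JH: direction (-1/7, 9/7); meets KF at A = (5/23, -45/23)
A = K + t·(F−K) with t = 54/23

t = 54/23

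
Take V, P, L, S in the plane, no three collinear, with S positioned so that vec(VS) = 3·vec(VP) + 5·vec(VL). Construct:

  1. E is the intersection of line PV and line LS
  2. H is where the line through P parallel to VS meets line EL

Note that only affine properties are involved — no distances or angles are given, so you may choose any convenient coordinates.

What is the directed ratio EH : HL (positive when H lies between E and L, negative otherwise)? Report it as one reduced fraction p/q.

EH:HL = -35/32

Set V = (0, 0), P = (1, 0), L = (0, 1), S = (3, 5); any affine frame gives the same invariant.
1. E is the intersection of line PV and line LS ⇒ E = (-3/4, 0)
2. H is where the line through P parallel to VS meets line EL ⇒ H = (8, 35/3)
H = E + t·(L−E) with t = 35/3, so EH:HL = t:(1−t) = 35/3:-32/3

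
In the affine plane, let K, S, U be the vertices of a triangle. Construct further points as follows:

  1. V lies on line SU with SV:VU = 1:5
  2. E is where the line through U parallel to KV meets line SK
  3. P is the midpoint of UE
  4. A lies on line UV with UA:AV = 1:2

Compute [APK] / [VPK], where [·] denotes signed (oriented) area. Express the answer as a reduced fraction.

[APK]:[VPK] = 7/3

Choose coordinates K = (0, 0), S = (1, 0), U = (0, 1).
1. V lies on line SU with SV:VU = 1:5 ⇒ V = (5/6, 1/6)
2. E is where the line through U parallel to KV meets line SK ⇒ E = (-5, 0)
3. P is the midpoint of UE ⇒ P = (-5/2, 1/2)
4. A lies on line UV with UA:AV = 1:2 ⇒ A = (5/18, 13/18)
2·[APK] = 35/18, 2·[VPK] = 5/6
[APK]:[VPK] = 35/18:5/6 = 7/3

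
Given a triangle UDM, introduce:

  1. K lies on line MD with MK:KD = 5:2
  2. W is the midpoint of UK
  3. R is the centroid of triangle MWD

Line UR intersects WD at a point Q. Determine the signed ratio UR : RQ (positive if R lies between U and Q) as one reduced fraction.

UR:RQ = -13/7

Work in coordinates with U = (0, 0), D = (1, 0), M = (0, 1).
1. K lies on line MD with MK:KD = 5:2 ⇒ K = (5/7, 2/7)
2. W is the midpoint of UK ⇒ W = (5/14, 1/7)
3. R is the centroid of triangle MWD ⇒ R = (19/42, 8/21)
line UR meets WD at Q = (19/91, 16/91)
R = U + t·(Q−U) with t = 13/6, so UR:RQ = 13/6:-7/6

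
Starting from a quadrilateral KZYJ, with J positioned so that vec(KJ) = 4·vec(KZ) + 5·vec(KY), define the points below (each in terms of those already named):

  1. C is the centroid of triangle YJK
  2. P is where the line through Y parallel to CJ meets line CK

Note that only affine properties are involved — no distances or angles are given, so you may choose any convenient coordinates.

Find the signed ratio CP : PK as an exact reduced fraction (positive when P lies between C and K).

Assign K = (0, 0), Z = (1, 0), Y = (0, 1), J = (4, 5) — the answer is frame-independent, so this choice is without loss of generality.
1. C is the centroid of triangle YJK ⇒ C = (4/3, 2)
2. P is where the line through Y parallel to CJ meets line CK ⇒ P = (8/3, 4)
P = C + t·(K−C) with t = -1, so CP:PK = t:(1−t) = -1:2

CP:PK = -1/2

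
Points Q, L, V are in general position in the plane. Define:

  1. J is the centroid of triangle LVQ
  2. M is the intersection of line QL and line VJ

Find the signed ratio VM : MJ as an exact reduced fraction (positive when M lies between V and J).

Choose coordinates Q = (0, 0), L = (1, 0), V = (0, 1).
1. J is the centroid of triangle LVQ ⇒ J = (1/3, 1/3)
2. M is the intersection of line QL and line VJ ⇒ M = (1/2, 0)
M = V + t·(J−V) with t = 3/2, so VM:MJ = t:(1−t) = 3/2:-1/2

VM:MJ = -3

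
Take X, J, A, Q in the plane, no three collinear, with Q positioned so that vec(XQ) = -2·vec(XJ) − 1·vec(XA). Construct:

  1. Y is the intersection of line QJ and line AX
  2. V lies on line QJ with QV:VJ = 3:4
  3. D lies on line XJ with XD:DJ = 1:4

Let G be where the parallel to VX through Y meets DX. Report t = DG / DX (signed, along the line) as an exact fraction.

Assign X = (0, 0), J = (1, 0), A = (0, 1), Q = (-2, -1) — the answer is frame-independent, so this choice is without loss of generality.
1. Y is the intersection of line QJ and line AX ⇒ Y = (0, -1/3)
2. V lies on line QJ with QV:VJ = 3:4 ⇒ V = (-5/7, -4/7)
3. D lies on line XJ with XD:DJ = 1:4 ⇒ D = (1/5, 0)
through Y parallel to VX: direction (5/7, 4/7); meets DX at G = (5/12, 0)
G = D + t·(X−D) with t = -13/12

t = -13/12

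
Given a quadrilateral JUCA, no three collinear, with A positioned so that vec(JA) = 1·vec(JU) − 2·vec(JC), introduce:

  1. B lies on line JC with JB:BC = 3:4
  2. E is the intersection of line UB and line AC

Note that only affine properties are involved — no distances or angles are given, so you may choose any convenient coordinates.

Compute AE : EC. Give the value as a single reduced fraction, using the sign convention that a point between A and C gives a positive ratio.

Assign J = (0, 0), U = (1, 0), C = (0, 1), A = (1, -2) — the answer is frame-independent, so this choice is without loss of generality.
1. B lies on line JC with JB:BC = 3:4 ⇒ B = (0, 3/7)
2. E is the intersection of line UB and line AC ⇒ E = (2/9, 1/3)
E = A + t·(C−A) with t = 7/9, so AE:EC = t:(1−t) = 7/9:2/9

AE:EC = 7/2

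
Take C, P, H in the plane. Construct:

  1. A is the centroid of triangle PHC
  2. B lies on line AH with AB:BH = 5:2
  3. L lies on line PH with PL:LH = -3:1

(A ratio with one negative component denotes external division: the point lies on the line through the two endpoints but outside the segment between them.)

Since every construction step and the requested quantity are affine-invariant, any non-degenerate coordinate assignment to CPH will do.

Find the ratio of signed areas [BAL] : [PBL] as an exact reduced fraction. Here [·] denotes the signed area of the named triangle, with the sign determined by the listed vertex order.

[BAL]:[PBL] = 5/6

Set C = (0, 0), P = (1, 0), H = (0, 1); any affine frame gives the same invariant.
1. A is the centroid of triangle PHC ⇒ A = (1/3, 1/3)
2. B lies on line AH with AB:BH = 5:2 ⇒ B = (2/21, 17/21)
3. L lies on line PH with PL:LH = -3:1 ⇒ L = (-1/2, 3/2)
2·[BAL] = -5/42, 2·[PBL] = -1/7
[BAL]:[PBL] = -5/42:-1/7 = 5/6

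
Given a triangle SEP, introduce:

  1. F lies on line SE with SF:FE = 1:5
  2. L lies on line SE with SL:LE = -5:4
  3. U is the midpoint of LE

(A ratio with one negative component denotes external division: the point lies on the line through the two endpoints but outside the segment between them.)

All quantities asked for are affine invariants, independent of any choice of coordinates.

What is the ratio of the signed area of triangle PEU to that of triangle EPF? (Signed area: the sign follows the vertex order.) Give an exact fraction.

[PEU]:[EPF] = 12/5

Assign S = (0, 0), E = (1, 0), P = (0, 1) — the answer is frame-independent, so this choice is without loss of generality.
1. F lies on line SE with SF:FE = 1:5 ⇒ F = (1/6, 0)
2. L lies on line SE with SL:LE = -5:4 ⇒ L = (5, 0)
3. U is the midpoint of LE ⇒ U = (3, 0)
2·[PEU] = 2, 2·[EPF] = 5/6
[PEU]:[EPF] = 2:5/6 = 12/5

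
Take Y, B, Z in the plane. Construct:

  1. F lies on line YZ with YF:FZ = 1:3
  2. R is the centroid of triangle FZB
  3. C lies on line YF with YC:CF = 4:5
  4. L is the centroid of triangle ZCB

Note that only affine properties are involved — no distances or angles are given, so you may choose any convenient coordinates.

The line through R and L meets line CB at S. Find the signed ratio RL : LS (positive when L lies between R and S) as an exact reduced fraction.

Set Y = (0, 0), B = (1, 0), Z = (0, 1); any affine frame gives the same invariant.
1. F lies on line YZ with YF:FZ = 1:3 ⇒ F = (0, 1/4)
2. R is the centroid of triangle FZB ⇒ R = (1/3, 5/12)
3. C lies on line YF with YC:CF = 4:5 ⇒ C = (0, 1/9)
4. L is the centroid of triangle ZCB ⇒ L = (1/3, 10/27)
line RL meets CB at S = (1/3, 2/27)
L = R + t·(S−R) with t = 5/37, so RL:LS = 5/37:32/37

RL:LS = 5/32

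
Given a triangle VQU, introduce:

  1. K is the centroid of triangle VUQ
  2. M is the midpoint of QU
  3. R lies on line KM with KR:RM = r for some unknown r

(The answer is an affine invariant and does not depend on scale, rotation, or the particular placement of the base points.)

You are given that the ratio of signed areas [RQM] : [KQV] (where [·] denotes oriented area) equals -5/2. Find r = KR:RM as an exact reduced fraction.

r = -4/5

Set V = (0, 0), Q = (1, 0), U = (0, 1); any affine frame gives the same invariant.
1. K is the centroid of triangle VUQ ⇒ K = (1/3, 1/3)
2. M is the midpoint of QU ⇒ M = (1/2, 1/2)
3. With KR:RM = r, write λ = r/(r+1) so R = K + λ·(M−K); R is affine-linear in λ
Every point depending on R is an affine combination of R and λ-independent points, so each such coordinate is linear in λ; the λ² term in each signed area is a multiple of (M−K)×(M−K) = 0, so 2·[RQM] and 2·[KQV] are each linear in λ. Evaluating at λ=0 and λ=1:
  2·[RQM] = -1/6·λ + 1/6,   2·[KQV] = -1/3
So [RQM]:[KQV] = (-1/6·λ + 1/6) / (-1/3). Setting this equal to -5/2:
  -1/6·λ + 1/6 = -5/2·(-1/3)  ⇒  λ = -4
Then r = λ/(1−λ) = (-4)/(5) = -4/5. Check: with r = -4/5, R = (-1/3, -1/3) and [RQM]:[KQV] = -5/2 as required.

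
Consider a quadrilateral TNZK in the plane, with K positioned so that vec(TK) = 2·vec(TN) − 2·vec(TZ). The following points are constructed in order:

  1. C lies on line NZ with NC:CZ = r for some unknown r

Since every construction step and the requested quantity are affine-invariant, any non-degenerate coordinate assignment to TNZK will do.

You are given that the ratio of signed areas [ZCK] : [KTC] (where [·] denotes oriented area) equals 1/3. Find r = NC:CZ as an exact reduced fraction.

Choose coordinates T = (0, 0), N = (1, 0), Z = (0, 1), K = (2, -2).
1. With NC:CZ = r, write λ = r/(r+1) so C = N + λ·(Z−N); C is affine-linear in λ
Every point depending on C is an affine combination of C and λ-independent points, so each such coordinate is linear in λ; the λ² term in each signed area is a multiple of (Z−N)×(Z−N) = 0, so 2·[ZCK] and 2·[KTC] are each linear in λ. Evaluating at λ=0 and λ=1:
  2·[ZCK] = λ − 1,   2·[KTC] = -2
So [ZCK]:[KTC] = (λ − 1) / (-2). Setting this equal to 1/3:
  λ − 1 = 1/3·(-2)  ⇒  λ = 1/3
Then r = λ/(1−λ) = (1/3)/(2/3) = 1/2. Check: with r = 1/2, C = (2/3, 1/3) and [ZCK]:[KTC] = 1/3 as required.

r = 1/2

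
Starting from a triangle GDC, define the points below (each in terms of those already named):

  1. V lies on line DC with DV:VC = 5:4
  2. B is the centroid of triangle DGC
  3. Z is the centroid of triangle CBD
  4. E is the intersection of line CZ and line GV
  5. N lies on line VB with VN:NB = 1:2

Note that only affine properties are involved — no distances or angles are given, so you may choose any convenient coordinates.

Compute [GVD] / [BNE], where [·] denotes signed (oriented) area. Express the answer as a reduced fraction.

[GVD]:[BNE] = -225

Work in coordinates with G = (0, 0), D = (1, 0), C = (0, 1).
1. V lies on line DC with DV:VC = 5:4 ⇒ V = (4/9, 5/9)
2. B is the centroid of triangle DGC ⇒ B = (1/3, 1/3)
3. Z is the centroid of triangle CBD ⇒ Z = (4/9, 4/9)
4. E is the intersection of line CZ and line GV ⇒ E = (2/5, 1/2)
5. N lies on line VB with VN:NB = 1:2 ⇒ N = (11/27, 13/27)
2·[GVD] = -5/9, 2·[BNE] = 1/405
[GVD]:[BNE] = -5/9:1/405 = -225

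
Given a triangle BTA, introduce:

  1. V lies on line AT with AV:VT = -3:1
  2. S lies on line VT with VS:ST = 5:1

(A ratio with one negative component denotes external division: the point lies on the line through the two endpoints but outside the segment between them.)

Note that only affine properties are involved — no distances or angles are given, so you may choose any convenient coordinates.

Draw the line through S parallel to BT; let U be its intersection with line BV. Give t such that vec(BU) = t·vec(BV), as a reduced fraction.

Set B = (0, 0), T = (1, 0), A = (0, 1); any affine frame gives the same invariant.
1. V lies on line AT with AV:VT = -3:1 ⇒ V = (3/2, -1/2)
2. S lies on line VT with VS:ST = 5:1 ⇒ S = (13/12, -1/12)
through S parallel to BT: direction (1, 0); meets BV at U = (1/4, -1/12)
U = B + t·(V−B) with t = 1/6

t = 1/6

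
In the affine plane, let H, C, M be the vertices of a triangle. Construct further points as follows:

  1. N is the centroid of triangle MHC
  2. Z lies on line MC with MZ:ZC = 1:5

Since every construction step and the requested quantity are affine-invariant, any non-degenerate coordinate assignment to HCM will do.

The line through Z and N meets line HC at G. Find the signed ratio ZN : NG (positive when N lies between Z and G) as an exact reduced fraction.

Assign H = (0, 0), C = (1, 0), M = (0, 1) — the answer is frame-independent, so this choice is without loss of generality.
1. N is the centroid of triangle MHC ⇒ N = (1/3, 1/3)
2. Z lies on line MC with MZ:ZC = 1:5 ⇒ Z = (1/6, 5/6)
line ZN meets HC at G = (4/9, 0)
N = Z + t·(G−Z) with t = 3/5, so ZN:NG = 3/5:2/5

ZN:NG = 3/2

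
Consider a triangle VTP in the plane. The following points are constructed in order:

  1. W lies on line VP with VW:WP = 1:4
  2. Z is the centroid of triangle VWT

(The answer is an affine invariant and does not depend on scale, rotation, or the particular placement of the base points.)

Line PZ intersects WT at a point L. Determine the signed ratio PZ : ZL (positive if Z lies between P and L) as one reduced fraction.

Work in coordinates with V = (0, 0), T = (1, 0), P = (0, 1).
1. W lies on line VP with VW:WP = 1:4 ⇒ W = (0, 1/5)
2. Z is the centroid of triangle VWT ⇒ Z = (1/3, 1/15)
line PZ meets WT at L = (4/13, 9/65)
Z = P + t·(L−P) with t = 13/12, so PZ:ZL = 13/12:-1/12

PZ:ZL = -13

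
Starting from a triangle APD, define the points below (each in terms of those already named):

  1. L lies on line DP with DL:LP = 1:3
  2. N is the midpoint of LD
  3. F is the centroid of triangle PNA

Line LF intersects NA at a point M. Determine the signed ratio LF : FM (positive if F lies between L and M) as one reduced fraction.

Assign A = (0, 0), P = (1, 0), D = (0, 1) — the answer is frame-independent, so this choice is without loss of generality.
1. L lies on line DP with DL:LP = 1:3 ⇒ L = (1/4, 3/4)
2. N is the midpoint of LD ⇒ N = (1/8, 7/8)
3. F is the centroid of triangle PNA ⇒ F = (3/8, 7/24)
line LF meets NA at M = (5/32, 35/32)
F = L + t·(M−L) with t = -4/3, so LF:FM = -4/3:7/3

LF:FM = -4/7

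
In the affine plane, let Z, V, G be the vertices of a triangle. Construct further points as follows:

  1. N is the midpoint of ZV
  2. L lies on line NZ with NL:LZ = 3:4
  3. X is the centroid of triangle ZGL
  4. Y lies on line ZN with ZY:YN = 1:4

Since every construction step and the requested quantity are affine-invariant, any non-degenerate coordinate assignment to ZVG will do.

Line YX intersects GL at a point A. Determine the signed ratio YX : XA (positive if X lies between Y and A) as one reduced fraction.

Work in coordinates with Z = (0, 0), V = (1, 0), G = (0, 1).
1. N is the midpoint of ZV ⇒ N = (1/2, 0)
2. L lies on line NZ with NL:LZ = 3:4 ⇒ L = (2/7, 0)
3. X is the centroid of triangle ZGL ⇒ X = (2/21, 1/3)
4. Y lies on line ZN with ZY:YN = 1:4 ⇒ Y = (1/10, 0)
line YX meets GL at A = (12/133, 13/19)
X = Y + t·(A−Y) with t = 19/39, so YX:XA = 19/39:20/39

YX:XA = 19/20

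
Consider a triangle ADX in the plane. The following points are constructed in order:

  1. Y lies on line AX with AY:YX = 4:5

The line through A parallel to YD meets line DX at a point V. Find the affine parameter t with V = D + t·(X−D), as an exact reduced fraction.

t = -4/5

Assign A = (0, 0), D = (1, 0), X = (0, 1) — the answer is frame-independent, so this choice is without loss of generality.
1. Y lies on line AX with AY:YX = 4:5 ⇒ Y = (0, 4/9)
through A parallel to YD: direction (1, -4/9); meets DX at V = (9/5, -4/5)
V = D + t·(X−D) with t = -4/5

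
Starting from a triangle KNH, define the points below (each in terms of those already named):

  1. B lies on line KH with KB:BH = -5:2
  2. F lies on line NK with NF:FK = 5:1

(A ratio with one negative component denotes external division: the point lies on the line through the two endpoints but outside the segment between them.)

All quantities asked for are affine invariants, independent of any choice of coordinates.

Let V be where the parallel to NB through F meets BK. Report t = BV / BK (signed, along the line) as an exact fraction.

Assign K = (0, 0), N = (1, 0), H = (0, 1) — the answer is frame-independent, so this choice is without loss of generality.
1. B lies on line KH with KB:BH = -5:2 ⇒ B = (0, 5/3)
2. F lies on line NK with NF:FK = 5:1 ⇒ F = (1/6, 0)
through F parallel to NB: direction (-1, 5/3); meets BK at V = (0, 5/18)
V = B + t·(K−B) with t = 5/6

t = 5/6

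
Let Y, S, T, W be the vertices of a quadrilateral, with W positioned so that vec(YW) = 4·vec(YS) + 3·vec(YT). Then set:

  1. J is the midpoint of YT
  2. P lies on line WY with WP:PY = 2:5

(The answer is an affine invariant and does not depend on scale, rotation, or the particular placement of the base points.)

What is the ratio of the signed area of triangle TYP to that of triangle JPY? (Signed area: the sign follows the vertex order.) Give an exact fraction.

Set Y = (0, 0), S = (1, 0), T = (0, 1), W = (4, 3); any affine frame gives the same invariant.
1. J is the midpoint of YT ⇒ J = (0, 1/2)
2. P lies on line WY with WP:PY = 2:5 ⇒ P = (20/7, 15/7)
2·[TYP] = 20/7, 2·[JPY] = -10/7
[TYP]:[JPY] = 20/7:-10/7 = -2

[TYP]:[JPY] = -2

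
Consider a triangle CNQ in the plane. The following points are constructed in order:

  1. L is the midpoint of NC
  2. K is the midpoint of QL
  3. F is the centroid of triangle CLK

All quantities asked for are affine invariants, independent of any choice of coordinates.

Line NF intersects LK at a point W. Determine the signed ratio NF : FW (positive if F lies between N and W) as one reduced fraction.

NF:FW = -4

Set C = (0, 0), N = (1, 0), Q = (0, 1); any affine frame gives the same invariant.
1. L is the midpoint of NC ⇒ L = (1/2, 0)
2. K is the midpoint of QL ⇒ K = (1/4, 1/2)
3. F is the centroid of triangle CLK ⇒ F = (1/4, 1/6)
line NF meets LK at W = (7/16, 1/8)
F = N + t·(W−N) with t = 4/3, so NF:FW = 4/3:-1/3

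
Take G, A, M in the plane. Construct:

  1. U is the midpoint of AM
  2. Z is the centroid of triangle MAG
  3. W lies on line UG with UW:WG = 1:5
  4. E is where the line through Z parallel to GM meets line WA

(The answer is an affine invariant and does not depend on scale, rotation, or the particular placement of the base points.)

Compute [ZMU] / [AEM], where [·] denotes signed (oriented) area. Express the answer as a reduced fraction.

Choose coordinates G = (0, 0), A = (1, 0), M = (0, 1).
1. U is the midpoint of AM ⇒ U = (1/2, 1/2)
2. Z is the centroid of triangle MAG ⇒ Z = (1/3, 1/3)
3. W lies on line UG with UW:WG = 1:5 ⇒ W = (5/12, 5/12)
4. E is where the line through Z parallel to GM meets line WA ⇒ E = (1/3, 10/21)
2·[ZMU] = -1/6, 2·[AEM] = -4/21
[ZMU]:[AEM] = -1/6:-4/21 = 7/8

[ZMU]:[AEM] = 7/8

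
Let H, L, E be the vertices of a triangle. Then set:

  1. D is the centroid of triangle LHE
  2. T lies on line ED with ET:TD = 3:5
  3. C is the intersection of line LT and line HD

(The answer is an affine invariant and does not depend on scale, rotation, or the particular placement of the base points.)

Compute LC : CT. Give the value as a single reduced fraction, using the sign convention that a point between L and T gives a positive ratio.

Choose coordinates H = (0, 0), L = (1, 0), E = (0, 1).
1. D is the centroid of triangle LHE ⇒ D = (1/3, 1/3)
2. T lies on line ED with ET:TD = 3:5 ⇒ T = (1/8, 3/4)
3. C is the intersection of line LT and line HD ⇒ C = (6/13, 6/13)
C = L + t·(T−L) with t = 8/13, so LC:CT = t:(1−t) = 8/13:5/13

LC:CT = 8/5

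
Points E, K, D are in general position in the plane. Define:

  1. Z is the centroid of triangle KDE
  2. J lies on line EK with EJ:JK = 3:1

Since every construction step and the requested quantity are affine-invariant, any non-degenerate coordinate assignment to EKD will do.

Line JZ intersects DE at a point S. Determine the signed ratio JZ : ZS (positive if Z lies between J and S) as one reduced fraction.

Work in coordinates with E = (0, 0), K = (1, 0), D = (0, 1).
1. Z is the centroid of triangle KDE ⇒ Z = (1/3, 1/3)
2. J lies on line EK with EJ:JK = 3:1 ⇒ J = (3/4, 0)
line JZ meets DE at S = (0, 3/5)
Z = J + t·(S−J) with t = 5/9, so JZ:ZS = 5/9:4/9

JZ:ZS = 5/4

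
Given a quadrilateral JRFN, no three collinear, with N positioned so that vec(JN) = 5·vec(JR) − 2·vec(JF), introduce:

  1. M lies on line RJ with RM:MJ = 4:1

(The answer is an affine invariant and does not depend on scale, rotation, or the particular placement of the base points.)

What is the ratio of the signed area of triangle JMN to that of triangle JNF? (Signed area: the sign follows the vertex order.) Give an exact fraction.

[JMN]:[JNF] = -2/25

Choose coordinates J = (0, 0), R = (1, 0), F = (0, 1), N = (5, -2).
1. M lies on line RJ with RM:MJ = 4:1 ⇒ M = (1/5, 0)
2·[JMN] = -2/5, 2·[JNF] = 5
[JMN]:[JNF] = -2/5:5 = -2/25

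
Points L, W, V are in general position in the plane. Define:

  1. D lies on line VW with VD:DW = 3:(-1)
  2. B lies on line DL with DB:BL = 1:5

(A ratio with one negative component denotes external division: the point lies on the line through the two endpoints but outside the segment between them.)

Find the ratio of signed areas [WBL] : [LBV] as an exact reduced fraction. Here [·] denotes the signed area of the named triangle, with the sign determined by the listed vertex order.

Set L = (0, 0), W = (1, 0), V = (0, 1); any affine frame gives the same invariant.
1. D lies on line VW with VD:DW = 3:(-1) ⇒ D = (3/2, -1/2)
2. B lies on line DL with DB:BL = 1:5 ⇒ B = (5/4, -5/12)
2·[WBL] = -5/12, 2·[LBV] = 5/4
[WBL]:[LBV] = -5/12:5/4 = -1/3

[WBL]:[LBV] = -1/3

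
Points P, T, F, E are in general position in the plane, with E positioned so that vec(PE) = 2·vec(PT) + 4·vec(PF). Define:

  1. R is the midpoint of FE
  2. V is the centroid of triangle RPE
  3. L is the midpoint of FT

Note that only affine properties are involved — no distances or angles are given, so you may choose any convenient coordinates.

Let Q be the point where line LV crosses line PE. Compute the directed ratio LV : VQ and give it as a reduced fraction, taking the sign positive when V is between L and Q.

Assign P = (0, 0), T = (1, 0), F = (0, 1), E = (2, 4) — the answer is frame-independent, so this choice is without loss of generality.
1. R is the midpoint of FE ⇒ R = (1, 5/2)
2. V is the centroid of triangle RPE ⇒ V = (1, 13/6)
3. L is the midpoint of FT ⇒ L = (1/2, 1/2)
line LV meets PE at Q = (7/8, 7/4)
V = L + t·(Q−L) with t = 4/3, so LV:VQ = 4/3:-1/3

LV:VQ = -4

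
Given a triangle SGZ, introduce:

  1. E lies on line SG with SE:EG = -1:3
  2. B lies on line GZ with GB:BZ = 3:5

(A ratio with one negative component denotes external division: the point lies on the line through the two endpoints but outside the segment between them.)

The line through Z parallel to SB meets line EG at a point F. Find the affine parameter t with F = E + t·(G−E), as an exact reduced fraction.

t = -7/9

Assign S = (0, 0), G = (1, 0), Z = (0, 1) — the answer is frame-independent, so this choice is without loss of generality.
1. E lies on line SG with SE:EG = -1:3 ⇒ E = (-1/2, 0)
2. B lies on line GZ with GB:BZ = 3:5 ⇒ B = (5/8, 3/8)
through Z parallel to SB: direction (5/8, 3/8); meets EG at F = (-5/3, 0)
F = E + t·(G−E) with t = -7/9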